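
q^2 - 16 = (q - 4)*(q + 4)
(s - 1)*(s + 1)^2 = s^3 + s^2 - s - 1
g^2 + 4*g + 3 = (g + 1)*(g + 3)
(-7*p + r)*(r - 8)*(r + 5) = -7*p*r^2 + 21*p*r + 280*p + r^3 - 3*r^2 - 40*r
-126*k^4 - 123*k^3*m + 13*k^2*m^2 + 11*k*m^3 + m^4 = (-3*k + m)*(k + m)*(6*k + m)*(7*k + m)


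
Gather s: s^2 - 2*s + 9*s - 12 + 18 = s^2 + 7*s + 6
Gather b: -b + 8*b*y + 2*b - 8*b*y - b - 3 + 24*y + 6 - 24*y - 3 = 0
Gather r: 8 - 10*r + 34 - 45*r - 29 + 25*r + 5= 18 - 30*r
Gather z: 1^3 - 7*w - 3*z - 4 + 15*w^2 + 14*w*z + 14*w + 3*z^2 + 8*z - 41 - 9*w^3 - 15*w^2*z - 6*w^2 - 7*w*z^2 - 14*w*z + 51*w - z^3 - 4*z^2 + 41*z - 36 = -9*w^3 + 9*w^2 + 58*w - z^3 + z^2*(-7*w - 1) + z*(46 - 15*w^2) - 80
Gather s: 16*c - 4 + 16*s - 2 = 16*c + 16*s - 6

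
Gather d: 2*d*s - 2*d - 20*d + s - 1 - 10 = d*(2*s - 22) + s - 11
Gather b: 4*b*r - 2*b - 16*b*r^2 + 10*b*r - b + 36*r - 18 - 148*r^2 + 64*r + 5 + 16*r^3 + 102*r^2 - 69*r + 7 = b*(-16*r^2 + 14*r - 3) + 16*r^3 - 46*r^2 + 31*r - 6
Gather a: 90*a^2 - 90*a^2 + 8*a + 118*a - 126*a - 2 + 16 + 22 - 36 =0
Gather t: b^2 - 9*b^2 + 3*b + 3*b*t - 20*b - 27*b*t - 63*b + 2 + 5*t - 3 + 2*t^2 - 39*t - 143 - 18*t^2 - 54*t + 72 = -8*b^2 - 80*b - 16*t^2 + t*(-24*b - 88) - 72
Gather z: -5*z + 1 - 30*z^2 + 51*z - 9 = -30*z^2 + 46*z - 8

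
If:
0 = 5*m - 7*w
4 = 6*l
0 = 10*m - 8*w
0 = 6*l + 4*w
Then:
No Solution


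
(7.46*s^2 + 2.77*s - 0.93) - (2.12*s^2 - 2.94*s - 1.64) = 5.34*s^2 + 5.71*s + 0.71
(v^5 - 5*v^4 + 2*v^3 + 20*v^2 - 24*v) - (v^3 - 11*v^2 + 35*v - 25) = v^5 - 5*v^4 + v^3 + 31*v^2 - 59*v + 25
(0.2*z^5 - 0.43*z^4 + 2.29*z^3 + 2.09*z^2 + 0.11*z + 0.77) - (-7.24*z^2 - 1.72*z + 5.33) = 0.2*z^5 - 0.43*z^4 + 2.29*z^3 + 9.33*z^2 + 1.83*z - 4.56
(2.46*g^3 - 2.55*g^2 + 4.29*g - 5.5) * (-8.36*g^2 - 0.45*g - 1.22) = -20.5656*g^5 + 20.211*g^4 - 37.7181*g^3 + 47.1605*g^2 - 2.7588*g + 6.71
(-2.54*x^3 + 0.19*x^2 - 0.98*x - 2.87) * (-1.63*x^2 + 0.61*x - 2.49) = 4.1402*x^5 - 1.8591*x^4 + 8.0379*x^3 + 3.6072*x^2 + 0.6895*x + 7.1463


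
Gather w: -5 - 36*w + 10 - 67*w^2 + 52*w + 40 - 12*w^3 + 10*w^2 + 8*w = -12*w^3 - 57*w^2 + 24*w + 45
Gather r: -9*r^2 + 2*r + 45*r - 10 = -9*r^2 + 47*r - 10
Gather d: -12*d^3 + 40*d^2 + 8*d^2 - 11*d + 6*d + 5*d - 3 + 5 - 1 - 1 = -12*d^3 + 48*d^2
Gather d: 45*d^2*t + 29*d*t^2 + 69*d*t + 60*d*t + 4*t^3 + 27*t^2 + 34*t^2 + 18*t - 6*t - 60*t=45*d^2*t + d*(29*t^2 + 129*t) + 4*t^3 + 61*t^2 - 48*t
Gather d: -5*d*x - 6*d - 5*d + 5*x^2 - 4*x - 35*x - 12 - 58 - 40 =d*(-5*x - 11) + 5*x^2 - 39*x - 110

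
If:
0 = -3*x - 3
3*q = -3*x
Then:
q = 1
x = -1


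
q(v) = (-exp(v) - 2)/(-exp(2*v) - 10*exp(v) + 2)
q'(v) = (-exp(v) - 2)*(2*exp(2*v) + 10*exp(v))/(-exp(2*v) - 10*exp(v) + 2)^2 - exp(v)/(-exp(2*v) - 10*exp(v) + 2)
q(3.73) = 0.02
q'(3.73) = -0.02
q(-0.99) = 1.28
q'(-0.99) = -2.55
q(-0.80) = 0.91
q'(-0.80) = -1.48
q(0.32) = 0.25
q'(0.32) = -0.22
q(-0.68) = 0.75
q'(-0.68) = -1.11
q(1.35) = 0.11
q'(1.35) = -0.08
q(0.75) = 0.17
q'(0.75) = -0.13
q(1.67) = 0.09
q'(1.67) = -0.06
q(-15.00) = -1.00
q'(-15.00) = 0.00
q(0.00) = 0.33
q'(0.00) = -0.33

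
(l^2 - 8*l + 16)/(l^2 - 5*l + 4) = (l - 4)/(l - 1)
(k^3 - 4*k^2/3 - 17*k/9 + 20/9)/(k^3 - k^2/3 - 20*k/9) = (k - 1)/k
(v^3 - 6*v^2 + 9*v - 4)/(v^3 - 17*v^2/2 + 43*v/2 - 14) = 2*(v - 1)/(2*v - 7)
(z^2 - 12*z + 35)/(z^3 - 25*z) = (z - 7)/(z*(z + 5))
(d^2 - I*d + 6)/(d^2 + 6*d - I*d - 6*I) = (d^2 - I*d + 6)/(d^2 + d*(6 - I) - 6*I)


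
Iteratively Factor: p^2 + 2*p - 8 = (p - 2)*(p + 4)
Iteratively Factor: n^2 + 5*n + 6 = (n + 2)*(n + 3)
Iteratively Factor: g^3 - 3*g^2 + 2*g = (g)*(g^2 - 3*g + 2) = g*(g - 1)*(g - 2)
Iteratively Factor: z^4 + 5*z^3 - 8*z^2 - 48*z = (z + 4)*(z^3 + z^2 - 12*z) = z*(z + 4)*(z^2 + z - 12) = z*(z - 3)*(z + 4)*(z + 4)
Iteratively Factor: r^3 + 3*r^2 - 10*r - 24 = (r - 3)*(r^2 + 6*r + 8) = (r - 3)*(r + 4)*(r + 2)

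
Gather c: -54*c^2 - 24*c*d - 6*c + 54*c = -54*c^2 + c*(48 - 24*d)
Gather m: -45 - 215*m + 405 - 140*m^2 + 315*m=-140*m^2 + 100*m + 360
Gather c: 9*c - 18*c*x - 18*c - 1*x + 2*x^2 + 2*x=c*(-18*x - 9) + 2*x^2 + x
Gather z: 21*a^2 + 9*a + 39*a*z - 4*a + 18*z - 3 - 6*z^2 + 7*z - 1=21*a^2 + 5*a - 6*z^2 + z*(39*a + 25) - 4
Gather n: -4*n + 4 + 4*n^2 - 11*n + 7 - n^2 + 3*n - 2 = 3*n^2 - 12*n + 9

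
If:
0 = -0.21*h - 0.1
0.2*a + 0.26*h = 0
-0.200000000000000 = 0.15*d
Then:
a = 0.62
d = -1.33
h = -0.48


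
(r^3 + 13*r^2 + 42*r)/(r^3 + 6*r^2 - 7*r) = (r + 6)/(r - 1)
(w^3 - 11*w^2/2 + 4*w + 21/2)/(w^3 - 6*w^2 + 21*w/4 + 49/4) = 2*(w - 3)/(2*w - 7)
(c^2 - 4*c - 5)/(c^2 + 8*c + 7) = (c - 5)/(c + 7)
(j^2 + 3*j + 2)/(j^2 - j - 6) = (j + 1)/(j - 3)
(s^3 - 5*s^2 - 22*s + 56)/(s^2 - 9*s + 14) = s + 4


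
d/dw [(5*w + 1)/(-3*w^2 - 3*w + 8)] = (15*w^2 + 6*w + 43)/(9*w^4 + 18*w^3 - 39*w^2 - 48*w + 64)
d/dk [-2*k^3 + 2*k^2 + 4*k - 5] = -6*k^2 + 4*k + 4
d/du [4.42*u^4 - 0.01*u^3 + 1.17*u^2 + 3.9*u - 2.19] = 17.68*u^3 - 0.03*u^2 + 2.34*u + 3.9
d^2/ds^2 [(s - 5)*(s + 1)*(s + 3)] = 6*s - 2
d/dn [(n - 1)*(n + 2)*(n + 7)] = 3*n^2 + 16*n + 5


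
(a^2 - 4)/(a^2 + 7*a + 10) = (a - 2)/(a + 5)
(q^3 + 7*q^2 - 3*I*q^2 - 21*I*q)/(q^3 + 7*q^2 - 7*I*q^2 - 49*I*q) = (q - 3*I)/(q - 7*I)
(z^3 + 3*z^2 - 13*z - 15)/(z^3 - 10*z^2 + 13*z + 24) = (z + 5)/(z - 8)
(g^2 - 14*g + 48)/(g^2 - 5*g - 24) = (g - 6)/(g + 3)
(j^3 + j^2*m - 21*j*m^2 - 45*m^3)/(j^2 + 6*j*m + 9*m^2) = j - 5*m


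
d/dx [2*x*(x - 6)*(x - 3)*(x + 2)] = 8*x^3 - 42*x^2 + 72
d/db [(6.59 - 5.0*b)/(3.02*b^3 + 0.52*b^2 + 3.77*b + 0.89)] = (30.2*b^3 - 57.1054*b^2 - 6.8536*b - 29.2943)/(9.1204*b^6 + 3.1408*b^5 + 23.0412*b^4 + 9.2964*b^3 + 15.1385*b^2 + 6.7106*b + 0.7921)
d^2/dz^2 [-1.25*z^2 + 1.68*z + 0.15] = -2.50000000000000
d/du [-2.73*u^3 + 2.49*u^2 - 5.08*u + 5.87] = -8.19*u^2 + 4.98*u - 5.08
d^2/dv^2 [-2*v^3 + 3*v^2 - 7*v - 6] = 6 - 12*v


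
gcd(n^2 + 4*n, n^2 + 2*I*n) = n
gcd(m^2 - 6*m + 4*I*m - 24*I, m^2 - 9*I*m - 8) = 1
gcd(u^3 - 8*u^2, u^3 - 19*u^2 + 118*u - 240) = u - 8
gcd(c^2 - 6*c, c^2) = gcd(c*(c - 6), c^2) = c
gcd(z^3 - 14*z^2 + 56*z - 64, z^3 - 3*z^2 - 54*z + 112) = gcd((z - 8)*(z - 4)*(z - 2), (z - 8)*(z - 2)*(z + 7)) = z^2 - 10*z + 16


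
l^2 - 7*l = l*(l - 7)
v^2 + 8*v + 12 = (v + 2)*(v + 6)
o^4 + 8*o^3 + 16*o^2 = o^2*(o + 4)^2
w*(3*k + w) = 3*k*w + w^2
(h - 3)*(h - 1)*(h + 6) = h^3 + 2*h^2 - 21*h + 18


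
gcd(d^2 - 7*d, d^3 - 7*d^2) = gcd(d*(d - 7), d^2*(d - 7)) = d^2 - 7*d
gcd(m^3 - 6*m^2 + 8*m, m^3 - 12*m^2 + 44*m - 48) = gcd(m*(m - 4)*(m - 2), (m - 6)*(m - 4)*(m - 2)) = m^2 - 6*m + 8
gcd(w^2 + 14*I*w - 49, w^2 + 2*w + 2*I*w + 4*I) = 1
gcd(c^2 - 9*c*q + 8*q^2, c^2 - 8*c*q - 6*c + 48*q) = -c + 8*q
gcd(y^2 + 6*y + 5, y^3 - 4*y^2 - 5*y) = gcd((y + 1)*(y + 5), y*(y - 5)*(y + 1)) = y + 1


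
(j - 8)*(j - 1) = j^2 - 9*j + 8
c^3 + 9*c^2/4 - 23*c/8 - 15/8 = (c - 5/4)*(c + 1/2)*(c + 3)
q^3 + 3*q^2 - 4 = (q - 1)*(q + 2)^2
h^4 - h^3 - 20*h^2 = h^2*(h - 5)*(h + 4)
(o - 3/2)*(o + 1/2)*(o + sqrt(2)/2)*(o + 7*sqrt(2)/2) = o^4 - o^3 + 4*sqrt(2)*o^3 - 4*sqrt(2)*o^2 + 11*o^2/4 - 3*sqrt(2)*o - 7*o/2 - 21/8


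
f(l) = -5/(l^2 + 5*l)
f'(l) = -5*(-2*l - 5)/(l^2 + 5*l)^2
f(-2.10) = 0.82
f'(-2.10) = 0.11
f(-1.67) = 0.90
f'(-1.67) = 0.27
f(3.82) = -0.15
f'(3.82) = 0.06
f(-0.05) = 20.20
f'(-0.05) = 399.96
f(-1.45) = 0.97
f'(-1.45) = 0.40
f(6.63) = -0.06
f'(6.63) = 0.02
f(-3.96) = 1.21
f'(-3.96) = -0.86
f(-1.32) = 1.03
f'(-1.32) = 0.50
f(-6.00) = -0.83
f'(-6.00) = -0.97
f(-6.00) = -0.83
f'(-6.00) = -0.97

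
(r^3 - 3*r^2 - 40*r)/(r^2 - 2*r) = (r^2 - 3*r - 40)/(r - 2)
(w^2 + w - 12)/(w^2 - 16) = (w - 3)/(w - 4)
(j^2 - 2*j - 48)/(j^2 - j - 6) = (-j^2 + 2*j + 48)/(-j^2 + j + 6)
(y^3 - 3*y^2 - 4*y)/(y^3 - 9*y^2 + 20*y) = (y + 1)/(y - 5)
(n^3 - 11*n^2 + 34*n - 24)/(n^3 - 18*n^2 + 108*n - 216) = (n^2 - 5*n + 4)/(n^2 - 12*n + 36)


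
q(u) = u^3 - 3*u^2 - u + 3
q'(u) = 3*u^2 - 6*u - 1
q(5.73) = 86.90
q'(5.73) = 63.12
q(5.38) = 66.51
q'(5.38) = 53.55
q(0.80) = 0.79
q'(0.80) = -3.88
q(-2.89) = -43.30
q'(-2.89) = 41.40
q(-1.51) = -5.77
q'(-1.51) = 14.90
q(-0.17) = 3.08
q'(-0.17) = 0.11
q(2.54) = -2.51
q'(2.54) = 3.11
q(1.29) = -1.14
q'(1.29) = -3.75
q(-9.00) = -960.00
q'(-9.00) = 296.00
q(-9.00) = -960.00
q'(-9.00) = 296.00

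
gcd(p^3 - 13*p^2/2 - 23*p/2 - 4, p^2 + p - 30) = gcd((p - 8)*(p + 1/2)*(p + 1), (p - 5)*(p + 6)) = 1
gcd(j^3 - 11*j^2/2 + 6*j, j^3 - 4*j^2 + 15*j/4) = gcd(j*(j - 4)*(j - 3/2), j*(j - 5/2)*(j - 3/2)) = j^2 - 3*j/2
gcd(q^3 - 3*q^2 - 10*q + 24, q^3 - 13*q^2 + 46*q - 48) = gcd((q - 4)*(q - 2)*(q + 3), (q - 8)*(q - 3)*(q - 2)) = q - 2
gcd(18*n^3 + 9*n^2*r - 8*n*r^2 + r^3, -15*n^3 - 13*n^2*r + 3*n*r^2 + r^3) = -3*n^2 - 2*n*r + r^2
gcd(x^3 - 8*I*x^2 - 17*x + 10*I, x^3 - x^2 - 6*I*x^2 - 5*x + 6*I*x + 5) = x^2 - 6*I*x - 5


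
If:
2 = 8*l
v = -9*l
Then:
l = 1/4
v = -9/4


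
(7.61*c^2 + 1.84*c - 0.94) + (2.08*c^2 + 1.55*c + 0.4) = 9.69*c^2 + 3.39*c - 0.54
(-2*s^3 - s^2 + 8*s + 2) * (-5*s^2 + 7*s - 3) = 10*s^5 - 9*s^4 - 41*s^3 + 49*s^2 - 10*s - 6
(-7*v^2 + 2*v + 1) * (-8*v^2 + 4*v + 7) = 56*v^4 - 44*v^3 - 49*v^2 + 18*v + 7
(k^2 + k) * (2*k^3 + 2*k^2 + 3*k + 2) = 2*k^5 + 4*k^4 + 5*k^3 + 5*k^2 + 2*k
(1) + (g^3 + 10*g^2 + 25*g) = g^3 + 10*g^2 + 25*g + 1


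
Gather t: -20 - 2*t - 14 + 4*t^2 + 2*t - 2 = 4*t^2 - 36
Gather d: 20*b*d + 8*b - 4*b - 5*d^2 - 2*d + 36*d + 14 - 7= 4*b - 5*d^2 + d*(20*b + 34) + 7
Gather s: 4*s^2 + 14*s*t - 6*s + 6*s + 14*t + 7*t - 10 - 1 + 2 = 4*s^2 + 14*s*t + 21*t - 9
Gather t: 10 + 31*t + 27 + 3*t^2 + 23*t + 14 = 3*t^2 + 54*t + 51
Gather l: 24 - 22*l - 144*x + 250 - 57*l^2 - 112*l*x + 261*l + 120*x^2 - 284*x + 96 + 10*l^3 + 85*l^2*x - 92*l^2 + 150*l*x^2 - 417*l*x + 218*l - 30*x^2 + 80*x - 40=10*l^3 + l^2*(85*x - 149) + l*(150*x^2 - 529*x + 457) + 90*x^2 - 348*x + 330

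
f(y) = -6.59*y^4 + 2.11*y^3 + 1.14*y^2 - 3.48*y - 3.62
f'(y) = -26.36*y^3 + 6.33*y^2 + 2.28*y - 3.48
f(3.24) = -657.38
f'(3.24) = -826.21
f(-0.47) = -2.27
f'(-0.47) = -0.42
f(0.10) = -3.96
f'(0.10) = -3.22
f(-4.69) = -3368.32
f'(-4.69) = 2844.40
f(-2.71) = -383.25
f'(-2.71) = 561.46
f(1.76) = -57.94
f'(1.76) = -123.57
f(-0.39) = -2.37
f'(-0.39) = -1.84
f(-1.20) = -15.11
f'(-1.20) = 48.45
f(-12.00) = -140094.02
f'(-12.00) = 46430.76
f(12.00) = -132885.38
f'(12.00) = -44614.68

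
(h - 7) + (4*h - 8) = 5*h - 15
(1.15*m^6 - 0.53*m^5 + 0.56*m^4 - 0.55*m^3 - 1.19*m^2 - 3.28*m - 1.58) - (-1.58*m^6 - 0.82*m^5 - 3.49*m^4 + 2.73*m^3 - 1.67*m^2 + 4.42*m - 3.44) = 2.73*m^6 + 0.29*m^5 + 4.05*m^4 - 3.28*m^3 + 0.48*m^2 - 7.7*m + 1.86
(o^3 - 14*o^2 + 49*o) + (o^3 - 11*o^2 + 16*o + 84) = 2*o^3 - 25*o^2 + 65*o + 84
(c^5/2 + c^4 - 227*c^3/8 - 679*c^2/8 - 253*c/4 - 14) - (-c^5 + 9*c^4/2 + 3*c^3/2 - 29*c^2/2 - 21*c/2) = 3*c^5/2 - 7*c^4/2 - 239*c^3/8 - 563*c^2/8 - 211*c/4 - 14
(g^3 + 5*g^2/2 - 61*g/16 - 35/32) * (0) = 0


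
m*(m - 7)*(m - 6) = m^3 - 13*m^2 + 42*m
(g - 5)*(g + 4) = g^2 - g - 20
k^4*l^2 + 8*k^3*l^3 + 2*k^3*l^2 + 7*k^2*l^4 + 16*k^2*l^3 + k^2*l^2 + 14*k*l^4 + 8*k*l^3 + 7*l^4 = (k + l)*(k + 7*l)*(k*l + l)^2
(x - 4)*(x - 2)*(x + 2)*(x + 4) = x^4 - 20*x^2 + 64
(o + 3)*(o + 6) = o^2 + 9*o + 18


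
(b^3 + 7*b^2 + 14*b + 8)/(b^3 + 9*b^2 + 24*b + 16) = (b + 2)/(b + 4)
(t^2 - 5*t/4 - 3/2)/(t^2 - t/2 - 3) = (4*t + 3)/(2*(2*t + 3))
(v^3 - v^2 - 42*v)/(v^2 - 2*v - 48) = v*(v - 7)/(v - 8)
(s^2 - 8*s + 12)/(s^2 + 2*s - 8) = (s - 6)/(s + 4)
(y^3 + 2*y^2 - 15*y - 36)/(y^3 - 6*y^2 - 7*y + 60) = (y + 3)/(y - 5)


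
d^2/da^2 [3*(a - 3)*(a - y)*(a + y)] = 18*a - 18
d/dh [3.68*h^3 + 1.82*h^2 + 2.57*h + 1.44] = 11.04*h^2 + 3.64*h + 2.57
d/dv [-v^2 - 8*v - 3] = -2*v - 8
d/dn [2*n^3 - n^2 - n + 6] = 6*n^2 - 2*n - 1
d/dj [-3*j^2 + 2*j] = 2 - 6*j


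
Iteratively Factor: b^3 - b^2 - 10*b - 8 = (b + 2)*(b^2 - 3*b - 4) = (b - 4)*(b + 2)*(b + 1)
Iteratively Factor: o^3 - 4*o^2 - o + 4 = (o - 1)*(o^2 - 3*o - 4) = (o - 1)*(o + 1)*(o - 4)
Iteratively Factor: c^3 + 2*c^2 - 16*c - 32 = (c - 4)*(c^2 + 6*c + 8) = (c - 4)*(c + 4)*(c + 2)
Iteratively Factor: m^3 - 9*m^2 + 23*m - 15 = (m - 1)*(m^2 - 8*m + 15) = (m - 3)*(m - 1)*(m - 5)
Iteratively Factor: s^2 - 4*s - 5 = (s - 5)*(s + 1)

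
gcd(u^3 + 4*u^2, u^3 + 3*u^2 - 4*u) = u^2 + 4*u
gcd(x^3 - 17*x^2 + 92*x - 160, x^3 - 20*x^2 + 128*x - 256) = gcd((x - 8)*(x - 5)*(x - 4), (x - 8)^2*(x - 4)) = x^2 - 12*x + 32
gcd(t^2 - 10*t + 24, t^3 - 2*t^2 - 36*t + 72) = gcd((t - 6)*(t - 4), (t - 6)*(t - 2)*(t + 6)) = t - 6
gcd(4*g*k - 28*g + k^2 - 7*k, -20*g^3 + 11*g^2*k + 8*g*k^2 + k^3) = 4*g + k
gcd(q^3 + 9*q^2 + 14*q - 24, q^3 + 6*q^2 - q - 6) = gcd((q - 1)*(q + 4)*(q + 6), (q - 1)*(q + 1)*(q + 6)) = q^2 + 5*q - 6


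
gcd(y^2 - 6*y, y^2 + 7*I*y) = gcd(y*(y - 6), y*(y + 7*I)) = y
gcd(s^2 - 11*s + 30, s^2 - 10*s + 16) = 1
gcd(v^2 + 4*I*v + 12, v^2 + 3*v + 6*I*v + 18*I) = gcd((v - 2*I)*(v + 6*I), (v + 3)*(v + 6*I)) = v + 6*I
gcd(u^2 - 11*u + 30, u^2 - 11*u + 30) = u^2 - 11*u + 30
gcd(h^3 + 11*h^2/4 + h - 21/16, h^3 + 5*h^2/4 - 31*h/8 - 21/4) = h^2 + 13*h/4 + 21/8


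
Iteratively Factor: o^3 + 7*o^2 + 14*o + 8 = (o + 1)*(o^2 + 6*o + 8) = (o + 1)*(o + 2)*(o + 4)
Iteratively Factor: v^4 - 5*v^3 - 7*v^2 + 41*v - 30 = (v + 3)*(v^3 - 8*v^2 + 17*v - 10) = (v - 2)*(v + 3)*(v^2 - 6*v + 5) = (v - 5)*(v - 2)*(v + 3)*(v - 1)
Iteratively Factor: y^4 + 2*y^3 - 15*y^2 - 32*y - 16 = (y + 4)*(y^3 - 2*y^2 - 7*y - 4) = (y + 1)*(y + 4)*(y^2 - 3*y - 4) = (y - 4)*(y + 1)*(y + 4)*(y + 1)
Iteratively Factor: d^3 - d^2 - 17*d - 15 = (d - 5)*(d^2 + 4*d + 3) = (d - 5)*(d + 1)*(d + 3)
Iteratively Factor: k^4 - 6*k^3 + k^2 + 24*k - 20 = (k - 5)*(k^3 - k^2 - 4*k + 4) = (k - 5)*(k - 1)*(k^2 - 4) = (k - 5)*(k - 1)*(k + 2)*(k - 2)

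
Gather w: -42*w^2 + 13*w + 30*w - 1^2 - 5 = -42*w^2 + 43*w - 6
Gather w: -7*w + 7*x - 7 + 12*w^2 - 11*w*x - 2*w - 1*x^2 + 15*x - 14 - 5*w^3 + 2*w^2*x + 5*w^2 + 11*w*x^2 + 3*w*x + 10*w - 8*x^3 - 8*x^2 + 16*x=-5*w^3 + w^2*(2*x + 17) + w*(11*x^2 - 8*x + 1) - 8*x^3 - 9*x^2 + 38*x - 21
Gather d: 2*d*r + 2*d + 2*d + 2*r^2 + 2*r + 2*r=d*(2*r + 4) + 2*r^2 + 4*r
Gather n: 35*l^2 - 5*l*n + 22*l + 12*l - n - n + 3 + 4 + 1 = 35*l^2 + 34*l + n*(-5*l - 2) + 8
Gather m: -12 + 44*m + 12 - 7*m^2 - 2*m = -7*m^2 + 42*m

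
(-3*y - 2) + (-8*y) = -11*y - 2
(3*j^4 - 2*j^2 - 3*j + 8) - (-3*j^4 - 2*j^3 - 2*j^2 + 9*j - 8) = 6*j^4 + 2*j^3 - 12*j + 16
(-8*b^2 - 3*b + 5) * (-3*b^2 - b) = 24*b^4 + 17*b^3 - 12*b^2 - 5*b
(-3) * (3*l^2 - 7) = 21 - 9*l^2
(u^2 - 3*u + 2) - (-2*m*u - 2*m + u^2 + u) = 2*m*u + 2*m - 4*u + 2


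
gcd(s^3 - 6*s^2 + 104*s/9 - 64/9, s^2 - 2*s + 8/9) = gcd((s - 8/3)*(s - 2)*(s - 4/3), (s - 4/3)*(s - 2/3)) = s - 4/3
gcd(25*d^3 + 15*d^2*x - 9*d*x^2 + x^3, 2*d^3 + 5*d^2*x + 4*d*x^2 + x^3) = d + x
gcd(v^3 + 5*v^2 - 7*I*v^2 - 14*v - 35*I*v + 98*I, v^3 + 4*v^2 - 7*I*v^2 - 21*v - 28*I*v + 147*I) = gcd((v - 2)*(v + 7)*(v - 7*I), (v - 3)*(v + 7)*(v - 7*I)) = v^2 + v*(7 - 7*I) - 49*I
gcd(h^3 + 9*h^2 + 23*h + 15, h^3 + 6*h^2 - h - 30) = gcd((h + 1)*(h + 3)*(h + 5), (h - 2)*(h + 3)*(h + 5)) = h^2 + 8*h + 15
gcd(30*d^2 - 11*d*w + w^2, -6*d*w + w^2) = -6*d + w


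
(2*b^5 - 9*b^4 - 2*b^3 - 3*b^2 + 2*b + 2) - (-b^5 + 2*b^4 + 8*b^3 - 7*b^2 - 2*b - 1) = 3*b^5 - 11*b^4 - 10*b^3 + 4*b^2 + 4*b + 3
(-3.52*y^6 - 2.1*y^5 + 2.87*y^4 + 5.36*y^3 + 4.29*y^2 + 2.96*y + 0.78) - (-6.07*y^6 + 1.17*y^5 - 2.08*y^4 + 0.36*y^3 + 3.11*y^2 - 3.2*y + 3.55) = 2.55*y^6 - 3.27*y^5 + 4.95*y^4 + 5.0*y^3 + 1.18*y^2 + 6.16*y - 2.77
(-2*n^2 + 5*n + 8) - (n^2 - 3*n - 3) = -3*n^2 + 8*n + 11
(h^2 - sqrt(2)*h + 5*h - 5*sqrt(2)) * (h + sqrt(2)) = h^3 + 5*h^2 - 2*h - 10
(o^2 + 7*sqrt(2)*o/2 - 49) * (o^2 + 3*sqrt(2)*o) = o^4 + 13*sqrt(2)*o^3/2 - 28*o^2 - 147*sqrt(2)*o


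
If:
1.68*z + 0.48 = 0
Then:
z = -0.29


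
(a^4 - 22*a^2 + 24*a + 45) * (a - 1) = a^5 - a^4 - 22*a^3 + 46*a^2 + 21*a - 45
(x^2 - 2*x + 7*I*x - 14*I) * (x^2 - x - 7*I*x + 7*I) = x^4 - 3*x^3 + 51*x^2 - 147*x + 98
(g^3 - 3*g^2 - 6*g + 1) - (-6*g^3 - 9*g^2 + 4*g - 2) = 7*g^3 + 6*g^2 - 10*g + 3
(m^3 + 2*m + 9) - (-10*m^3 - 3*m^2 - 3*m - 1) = 11*m^3 + 3*m^2 + 5*m + 10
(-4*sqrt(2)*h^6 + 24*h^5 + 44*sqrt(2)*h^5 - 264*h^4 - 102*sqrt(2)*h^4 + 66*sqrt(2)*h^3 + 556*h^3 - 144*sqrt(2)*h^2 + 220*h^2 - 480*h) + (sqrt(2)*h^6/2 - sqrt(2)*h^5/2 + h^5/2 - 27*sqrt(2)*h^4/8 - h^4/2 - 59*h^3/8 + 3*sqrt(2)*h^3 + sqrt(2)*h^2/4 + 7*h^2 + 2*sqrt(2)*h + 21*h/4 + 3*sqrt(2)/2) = -7*sqrt(2)*h^6/2 + 49*h^5/2 + 87*sqrt(2)*h^5/2 - 529*h^4/2 - 843*sqrt(2)*h^4/8 + 69*sqrt(2)*h^3 + 4389*h^3/8 - 575*sqrt(2)*h^2/4 + 227*h^2 - 1899*h/4 + 2*sqrt(2)*h + 3*sqrt(2)/2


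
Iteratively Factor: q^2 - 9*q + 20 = (q - 4)*(q - 5)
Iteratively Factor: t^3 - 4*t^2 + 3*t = (t - 3)*(t^2 - t) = t*(t - 3)*(t - 1)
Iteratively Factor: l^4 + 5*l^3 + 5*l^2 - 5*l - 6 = (l + 2)*(l^3 + 3*l^2 - l - 3) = (l - 1)*(l + 2)*(l^2 + 4*l + 3) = (l - 1)*(l + 2)*(l + 3)*(l + 1)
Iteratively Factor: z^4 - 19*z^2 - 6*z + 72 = (z - 4)*(z^3 + 4*z^2 - 3*z - 18) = (z - 4)*(z + 3)*(z^2 + z - 6) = (z - 4)*(z - 2)*(z + 3)*(z + 3)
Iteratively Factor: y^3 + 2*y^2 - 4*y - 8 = (y + 2)*(y^2 - 4) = (y - 2)*(y + 2)*(y + 2)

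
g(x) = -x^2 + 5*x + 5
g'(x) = 5 - 2*x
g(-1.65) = -5.97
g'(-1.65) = 8.30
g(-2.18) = -10.65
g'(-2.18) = 9.36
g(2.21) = 11.17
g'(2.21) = 0.58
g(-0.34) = 3.18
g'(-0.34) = 5.68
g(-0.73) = 0.82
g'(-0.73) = 6.46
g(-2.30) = -11.79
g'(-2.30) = 9.60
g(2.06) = 11.06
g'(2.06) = 0.88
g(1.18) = 9.51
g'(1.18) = 2.64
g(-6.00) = -61.00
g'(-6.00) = 17.00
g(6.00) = -1.00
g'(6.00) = -7.00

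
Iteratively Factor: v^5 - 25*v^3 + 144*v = (v - 3)*(v^4 + 3*v^3 - 16*v^2 - 48*v) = (v - 4)*(v - 3)*(v^3 + 7*v^2 + 12*v) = (v - 4)*(v - 3)*(v + 4)*(v^2 + 3*v) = (v - 4)*(v - 3)*(v + 3)*(v + 4)*(v)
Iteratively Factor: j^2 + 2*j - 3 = (j + 3)*(j - 1)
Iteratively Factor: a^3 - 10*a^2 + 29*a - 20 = (a - 5)*(a^2 - 5*a + 4) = (a - 5)*(a - 1)*(a - 4)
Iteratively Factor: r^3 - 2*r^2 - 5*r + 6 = (r - 3)*(r^2 + r - 2) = (r - 3)*(r - 1)*(r + 2)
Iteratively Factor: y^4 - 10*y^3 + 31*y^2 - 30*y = (y - 5)*(y^3 - 5*y^2 + 6*y) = (y - 5)*(y - 2)*(y^2 - 3*y) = y*(y - 5)*(y - 2)*(y - 3)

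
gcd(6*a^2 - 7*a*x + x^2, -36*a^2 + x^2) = -6*a + x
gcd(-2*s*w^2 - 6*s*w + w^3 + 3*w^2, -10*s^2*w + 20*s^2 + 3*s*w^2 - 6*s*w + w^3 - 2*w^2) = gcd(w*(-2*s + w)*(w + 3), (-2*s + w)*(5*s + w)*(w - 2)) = 2*s - w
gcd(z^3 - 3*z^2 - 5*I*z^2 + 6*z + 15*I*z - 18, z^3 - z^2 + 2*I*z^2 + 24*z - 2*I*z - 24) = 1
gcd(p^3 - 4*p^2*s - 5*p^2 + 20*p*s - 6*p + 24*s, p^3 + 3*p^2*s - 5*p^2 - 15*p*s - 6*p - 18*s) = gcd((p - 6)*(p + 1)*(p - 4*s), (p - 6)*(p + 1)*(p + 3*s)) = p^2 - 5*p - 6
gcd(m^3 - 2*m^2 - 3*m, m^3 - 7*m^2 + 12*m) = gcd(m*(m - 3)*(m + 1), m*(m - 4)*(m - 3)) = m^2 - 3*m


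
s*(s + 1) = s^2 + s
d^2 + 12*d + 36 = (d + 6)^2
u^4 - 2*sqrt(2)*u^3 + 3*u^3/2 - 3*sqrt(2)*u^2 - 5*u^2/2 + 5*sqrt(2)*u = u*(u - 1)*(u + 5/2)*(u - 2*sqrt(2))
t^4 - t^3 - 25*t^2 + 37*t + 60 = (t - 4)*(t - 3)*(t + 1)*(t + 5)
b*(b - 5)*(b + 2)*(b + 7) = b^4 + 4*b^3 - 31*b^2 - 70*b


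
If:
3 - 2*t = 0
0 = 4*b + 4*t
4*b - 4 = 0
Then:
No Solution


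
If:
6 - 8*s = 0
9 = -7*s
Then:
No Solution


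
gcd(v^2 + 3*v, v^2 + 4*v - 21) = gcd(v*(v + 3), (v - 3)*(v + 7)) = 1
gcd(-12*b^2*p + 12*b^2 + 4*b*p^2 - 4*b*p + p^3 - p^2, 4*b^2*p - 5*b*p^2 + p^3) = 1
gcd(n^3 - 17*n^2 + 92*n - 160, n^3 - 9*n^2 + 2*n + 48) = n - 8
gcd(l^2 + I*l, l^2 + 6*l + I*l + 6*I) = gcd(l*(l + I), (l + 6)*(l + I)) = l + I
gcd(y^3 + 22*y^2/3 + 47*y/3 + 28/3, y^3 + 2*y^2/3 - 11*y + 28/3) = y + 4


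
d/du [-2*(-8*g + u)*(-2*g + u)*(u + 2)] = -32*g^2 + 40*g*u + 40*g - 6*u^2 - 8*u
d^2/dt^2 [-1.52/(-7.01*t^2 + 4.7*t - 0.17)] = (-149.385904*t^2 + 100.15888*t + 1.52*(14.02*t - 4.7)*(28.04*t - 9.4) - 3.622768)/(7.01*t^2 - 4.7*t + 0.17)^3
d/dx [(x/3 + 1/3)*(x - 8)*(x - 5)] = x^2 - 8*x + 9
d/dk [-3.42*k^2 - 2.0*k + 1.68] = -6.84*k - 2.0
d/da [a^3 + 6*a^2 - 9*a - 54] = 3*a^2 + 12*a - 9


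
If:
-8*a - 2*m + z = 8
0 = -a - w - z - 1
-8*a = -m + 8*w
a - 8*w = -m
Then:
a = 0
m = -72/17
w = -9/17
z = -8/17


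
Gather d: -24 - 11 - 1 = -36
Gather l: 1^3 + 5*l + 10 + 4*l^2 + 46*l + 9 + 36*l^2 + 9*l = 40*l^2 + 60*l + 20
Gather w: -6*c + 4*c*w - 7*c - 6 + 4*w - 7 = -13*c + w*(4*c + 4) - 13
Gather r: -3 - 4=-7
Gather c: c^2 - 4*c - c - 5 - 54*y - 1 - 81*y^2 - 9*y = c^2 - 5*c - 81*y^2 - 63*y - 6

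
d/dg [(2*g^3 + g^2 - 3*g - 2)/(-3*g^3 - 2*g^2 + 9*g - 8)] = (-g^4 + 18*g^3 - 63*g^2 - 24*g + 42)/(9*g^6 + 12*g^5 - 50*g^4 + 12*g^3 + 113*g^2 - 144*g + 64)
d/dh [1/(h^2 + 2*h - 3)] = 2*(-h - 1)/(h^2 + 2*h - 3)^2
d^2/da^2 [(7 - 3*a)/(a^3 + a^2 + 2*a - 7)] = 2*(-(3*a - 7)*(3*a^2 + 2*a + 2)^2 + (9*a^2 + 6*a + (3*a - 7)*(3*a + 1) + 6)*(a^3 + a^2 + 2*a - 7))/(a^3 + a^2 + 2*a - 7)^3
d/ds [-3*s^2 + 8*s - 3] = 8 - 6*s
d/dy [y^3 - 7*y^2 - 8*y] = 3*y^2 - 14*y - 8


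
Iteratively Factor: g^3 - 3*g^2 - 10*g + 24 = (g + 3)*(g^2 - 6*g + 8) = (g - 2)*(g + 3)*(g - 4)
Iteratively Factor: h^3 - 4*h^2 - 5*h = (h)*(h^2 - 4*h - 5) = h*(h - 5)*(h + 1)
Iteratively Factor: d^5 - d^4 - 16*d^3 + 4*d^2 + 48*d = (d + 3)*(d^4 - 4*d^3 - 4*d^2 + 16*d) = (d - 4)*(d + 3)*(d^3 - 4*d) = d*(d - 4)*(d + 3)*(d^2 - 4) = d*(d - 4)*(d - 2)*(d + 3)*(d + 2)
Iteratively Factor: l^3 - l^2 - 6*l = (l + 2)*(l^2 - 3*l) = l*(l + 2)*(l - 3)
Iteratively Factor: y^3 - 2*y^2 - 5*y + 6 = (y - 1)*(y^2 - y - 6) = (y - 3)*(y - 1)*(y + 2)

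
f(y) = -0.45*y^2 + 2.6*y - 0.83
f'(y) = 2.6 - 0.9*y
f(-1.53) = -5.86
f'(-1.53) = 3.98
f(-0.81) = -3.23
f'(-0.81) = 3.33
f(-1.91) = -7.44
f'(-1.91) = 4.32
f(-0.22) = -1.42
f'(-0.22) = 2.80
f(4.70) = 1.45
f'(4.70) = -1.63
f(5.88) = -1.10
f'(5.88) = -2.69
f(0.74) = 0.85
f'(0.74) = 1.93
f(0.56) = 0.48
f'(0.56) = 2.10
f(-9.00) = -60.68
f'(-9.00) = 10.70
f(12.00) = -34.43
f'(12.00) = -8.20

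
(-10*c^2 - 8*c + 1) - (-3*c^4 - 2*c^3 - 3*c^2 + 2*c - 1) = 3*c^4 + 2*c^3 - 7*c^2 - 10*c + 2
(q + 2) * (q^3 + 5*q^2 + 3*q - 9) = q^4 + 7*q^3 + 13*q^2 - 3*q - 18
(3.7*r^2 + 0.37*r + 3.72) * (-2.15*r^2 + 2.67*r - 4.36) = -7.955*r^4 + 9.0835*r^3 - 23.1421*r^2 + 8.3192*r - 16.2192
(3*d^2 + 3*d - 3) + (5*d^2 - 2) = 8*d^2 + 3*d - 5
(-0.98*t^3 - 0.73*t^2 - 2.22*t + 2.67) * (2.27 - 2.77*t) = 2.7146*t^4 - 0.2025*t^3 + 4.4923*t^2 - 12.4353*t + 6.0609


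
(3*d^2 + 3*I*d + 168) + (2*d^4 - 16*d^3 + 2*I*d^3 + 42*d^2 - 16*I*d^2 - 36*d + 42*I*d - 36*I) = 2*d^4 - 16*d^3 + 2*I*d^3 + 45*d^2 - 16*I*d^2 - 36*d + 45*I*d + 168 - 36*I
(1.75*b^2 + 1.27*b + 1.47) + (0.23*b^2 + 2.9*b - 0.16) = 1.98*b^2 + 4.17*b + 1.31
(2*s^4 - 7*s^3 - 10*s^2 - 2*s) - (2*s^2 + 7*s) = 2*s^4 - 7*s^3 - 12*s^2 - 9*s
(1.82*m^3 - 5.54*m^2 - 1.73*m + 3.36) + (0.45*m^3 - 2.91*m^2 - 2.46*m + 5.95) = 2.27*m^3 - 8.45*m^2 - 4.19*m + 9.31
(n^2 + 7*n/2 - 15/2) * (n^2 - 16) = n^4 + 7*n^3/2 - 47*n^2/2 - 56*n + 120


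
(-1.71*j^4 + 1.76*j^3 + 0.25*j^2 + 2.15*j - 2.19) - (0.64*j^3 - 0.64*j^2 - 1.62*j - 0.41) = -1.71*j^4 + 1.12*j^3 + 0.89*j^2 + 3.77*j - 1.78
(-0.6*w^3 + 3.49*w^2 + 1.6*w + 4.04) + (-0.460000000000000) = -0.6*w^3 + 3.49*w^2 + 1.6*w + 3.58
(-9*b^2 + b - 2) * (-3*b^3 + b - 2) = 27*b^5 - 3*b^4 - 3*b^3 + 19*b^2 - 4*b + 4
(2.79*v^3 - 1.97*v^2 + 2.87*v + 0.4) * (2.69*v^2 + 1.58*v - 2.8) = 7.5051*v^5 - 0.8911*v^4 - 3.2043*v^3 + 11.1266*v^2 - 7.404*v - 1.12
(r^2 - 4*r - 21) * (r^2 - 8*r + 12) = r^4 - 12*r^3 + 23*r^2 + 120*r - 252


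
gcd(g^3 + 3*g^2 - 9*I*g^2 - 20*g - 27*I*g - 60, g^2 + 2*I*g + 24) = g - 4*I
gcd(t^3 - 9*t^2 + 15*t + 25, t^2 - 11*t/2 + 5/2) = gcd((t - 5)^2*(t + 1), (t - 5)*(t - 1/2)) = t - 5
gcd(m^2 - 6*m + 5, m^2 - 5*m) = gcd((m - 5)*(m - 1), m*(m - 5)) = m - 5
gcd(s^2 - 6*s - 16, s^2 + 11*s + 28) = 1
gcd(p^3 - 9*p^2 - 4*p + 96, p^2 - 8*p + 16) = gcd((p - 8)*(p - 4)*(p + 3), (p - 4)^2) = p - 4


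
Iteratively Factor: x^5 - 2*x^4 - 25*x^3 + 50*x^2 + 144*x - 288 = (x - 2)*(x^4 - 25*x^2 + 144) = (x - 4)*(x - 2)*(x^3 + 4*x^2 - 9*x - 36) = (x - 4)*(x - 3)*(x - 2)*(x^2 + 7*x + 12) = (x - 4)*(x - 3)*(x - 2)*(x + 3)*(x + 4)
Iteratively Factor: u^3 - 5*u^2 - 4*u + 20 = (u - 2)*(u^2 - 3*u - 10) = (u - 2)*(u + 2)*(u - 5)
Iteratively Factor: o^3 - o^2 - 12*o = (o + 3)*(o^2 - 4*o) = o*(o + 3)*(o - 4)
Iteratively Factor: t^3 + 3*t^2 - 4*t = (t + 4)*(t^2 - t) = (t - 1)*(t + 4)*(t)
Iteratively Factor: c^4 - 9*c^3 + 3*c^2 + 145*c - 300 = (c - 5)*(c^3 - 4*c^2 - 17*c + 60) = (c - 5)^2*(c^2 + c - 12) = (c - 5)^2*(c - 3)*(c + 4)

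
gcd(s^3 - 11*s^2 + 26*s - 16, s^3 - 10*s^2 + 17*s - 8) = s^2 - 9*s + 8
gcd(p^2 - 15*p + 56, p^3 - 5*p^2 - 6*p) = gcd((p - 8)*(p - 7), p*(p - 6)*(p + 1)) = 1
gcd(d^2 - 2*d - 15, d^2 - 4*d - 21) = d + 3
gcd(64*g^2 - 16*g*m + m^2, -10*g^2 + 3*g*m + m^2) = 1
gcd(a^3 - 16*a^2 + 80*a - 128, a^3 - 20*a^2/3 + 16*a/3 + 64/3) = a^2 - 8*a + 16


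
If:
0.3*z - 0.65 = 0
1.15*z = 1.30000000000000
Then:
No Solution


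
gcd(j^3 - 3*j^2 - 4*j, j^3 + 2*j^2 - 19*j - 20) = j^2 - 3*j - 4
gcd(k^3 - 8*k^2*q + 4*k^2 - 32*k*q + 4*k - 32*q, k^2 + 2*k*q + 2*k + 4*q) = k + 2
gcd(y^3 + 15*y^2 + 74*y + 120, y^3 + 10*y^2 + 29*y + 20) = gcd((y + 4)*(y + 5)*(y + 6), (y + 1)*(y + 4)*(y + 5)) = y^2 + 9*y + 20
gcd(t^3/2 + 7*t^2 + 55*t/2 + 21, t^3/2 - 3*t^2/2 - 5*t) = 1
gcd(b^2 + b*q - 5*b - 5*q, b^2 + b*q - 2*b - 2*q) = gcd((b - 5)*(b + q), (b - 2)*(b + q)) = b + q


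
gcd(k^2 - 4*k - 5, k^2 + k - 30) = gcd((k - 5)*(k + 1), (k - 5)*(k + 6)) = k - 5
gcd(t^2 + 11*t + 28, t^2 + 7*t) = t + 7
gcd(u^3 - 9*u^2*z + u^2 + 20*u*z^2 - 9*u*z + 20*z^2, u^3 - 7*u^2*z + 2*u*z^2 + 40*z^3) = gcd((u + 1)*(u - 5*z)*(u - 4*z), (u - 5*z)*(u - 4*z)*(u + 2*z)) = u^2 - 9*u*z + 20*z^2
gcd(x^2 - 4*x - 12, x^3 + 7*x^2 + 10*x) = x + 2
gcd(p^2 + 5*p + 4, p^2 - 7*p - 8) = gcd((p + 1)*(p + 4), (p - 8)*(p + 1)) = p + 1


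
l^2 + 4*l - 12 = (l - 2)*(l + 6)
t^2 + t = t*(t + 1)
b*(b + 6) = b^2 + 6*b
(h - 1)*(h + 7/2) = h^2 + 5*h/2 - 7/2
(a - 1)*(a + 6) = a^2 + 5*a - 6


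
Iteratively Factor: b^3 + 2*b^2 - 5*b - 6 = (b + 3)*(b^2 - b - 2) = (b + 1)*(b + 3)*(b - 2)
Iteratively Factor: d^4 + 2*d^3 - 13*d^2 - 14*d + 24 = (d - 1)*(d^3 + 3*d^2 - 10*d - 24) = (d - 1)*(d + 2)*(d^2 + d - 12) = (d - 3)*(d - 1)*(d + 2)*(d + 4)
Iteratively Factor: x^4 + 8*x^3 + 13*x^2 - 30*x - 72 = (x + 3)*(x^3 + 5*x^2 - 2*x - 24) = (x + 3)*(x + 4)*(x^2 + x - 6) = (x + 3)^2*(x + 4)*(x - 2)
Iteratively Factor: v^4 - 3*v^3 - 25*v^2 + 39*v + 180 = (v - 4)*(v^3 + v^2 - 21*v - 45) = (v - 4)*(v + 3)*(v^2 - 2*v - 15) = (v - 5)*(v - 4)*(v + 3)*(v + 3)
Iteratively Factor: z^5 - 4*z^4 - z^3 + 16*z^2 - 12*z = (z)*(z^4 - 4*z^3 - z^2 + 16*z - 12) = z*(z - 2)*(z^3 - 2*z^2 - 5*z + 6) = z*(z - 3)*(z - 2)*(z^2 + z - 2) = z*(z - 3)*(z - 2)*(z - 1)*(z + 2)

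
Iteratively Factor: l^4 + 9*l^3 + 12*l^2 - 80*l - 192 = (l + 4)*(l^3 + 5*l^2 - 8*l - 48) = (l - 3)*(l + 4)*(l^2 + 8*l + 16) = (l - 3)*(l + 4)^2*(l + 4)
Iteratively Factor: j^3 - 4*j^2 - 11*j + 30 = (j - 5)*(j^2 + j - 6) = (j - 5)*(j - 2)*(j + 3)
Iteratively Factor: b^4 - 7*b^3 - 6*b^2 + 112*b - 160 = (b - 2)*(b^3 - 5*b^2 - 16*b + 80) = (b - 2)*(b + 4)*(b^2 - 9*b + 20) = (b - 5)*(b - 2)*(b + 4)*(b - 4)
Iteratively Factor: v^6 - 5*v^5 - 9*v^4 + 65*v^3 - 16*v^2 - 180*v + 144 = (v + 3)*(v^5 - 8*v^4 + 15*v^3 + 20*v^2 - 76*v + 48) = (v - 2)*(v + 3)*(v^4 - 6*v^3 + 3*v^2 + 26*v - 24) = (v - 3)*(v - 2)*(v + 3)*(v^3 - 3*v^2 - 6*v + 8) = (v - 3)*(v - 2)*(v + 2)*(v + 3)*(v^2 - 5*v + 4) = (v - 4)*(v - 3)*(v - 2)*(v + 2)*(v + 3)*(v - 1)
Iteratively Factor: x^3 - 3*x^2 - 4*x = (x + 1)*(x^2 - 4*x) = x*(x + 1)*(x - 4)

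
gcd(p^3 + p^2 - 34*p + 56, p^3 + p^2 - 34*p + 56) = p^3 + p^2 - 34*p + 56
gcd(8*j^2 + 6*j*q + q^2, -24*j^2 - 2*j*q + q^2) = 4*j + q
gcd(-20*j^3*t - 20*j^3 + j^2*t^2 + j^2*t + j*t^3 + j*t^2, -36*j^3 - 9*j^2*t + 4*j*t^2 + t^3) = 1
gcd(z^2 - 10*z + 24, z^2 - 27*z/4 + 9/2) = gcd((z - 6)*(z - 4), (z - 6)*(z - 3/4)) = z - 6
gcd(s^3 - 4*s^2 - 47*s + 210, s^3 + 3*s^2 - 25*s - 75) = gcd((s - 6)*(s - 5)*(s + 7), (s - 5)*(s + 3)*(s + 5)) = s - 5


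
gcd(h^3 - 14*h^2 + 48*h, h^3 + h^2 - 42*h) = h^2 - 6*h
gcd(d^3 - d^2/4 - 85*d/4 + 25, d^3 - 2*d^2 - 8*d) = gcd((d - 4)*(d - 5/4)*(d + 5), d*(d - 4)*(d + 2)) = d - 4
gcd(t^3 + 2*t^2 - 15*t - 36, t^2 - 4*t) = t - 4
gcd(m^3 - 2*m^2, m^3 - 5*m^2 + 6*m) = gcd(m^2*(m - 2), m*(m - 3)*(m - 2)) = m^2 - 2*m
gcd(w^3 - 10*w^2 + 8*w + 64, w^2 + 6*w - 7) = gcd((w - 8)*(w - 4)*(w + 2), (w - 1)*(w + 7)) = 1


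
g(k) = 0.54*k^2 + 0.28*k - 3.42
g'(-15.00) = -15.92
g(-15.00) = 113.88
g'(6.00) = 6.76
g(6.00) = 17.70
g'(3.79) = 4.37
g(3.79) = 5.40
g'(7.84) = 8.75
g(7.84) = 31.97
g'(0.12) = 0.41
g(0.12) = -3.38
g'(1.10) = 1.47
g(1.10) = -2.46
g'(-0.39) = -0.14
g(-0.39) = -3.45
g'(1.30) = 1.68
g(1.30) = -2.14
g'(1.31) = 1.69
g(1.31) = -2.13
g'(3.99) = 4.59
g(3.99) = 6.29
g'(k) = 1.08*k + 0.28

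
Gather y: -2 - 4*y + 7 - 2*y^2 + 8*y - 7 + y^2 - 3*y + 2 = -y^2 + y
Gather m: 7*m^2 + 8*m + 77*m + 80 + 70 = 7*m^2 + 85*m + 150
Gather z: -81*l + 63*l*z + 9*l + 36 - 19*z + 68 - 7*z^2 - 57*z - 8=-72*l - 7*z^2 + z*(63*l - 76) + 96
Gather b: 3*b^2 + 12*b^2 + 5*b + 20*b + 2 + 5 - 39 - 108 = 15*b^2 + 25*b - 140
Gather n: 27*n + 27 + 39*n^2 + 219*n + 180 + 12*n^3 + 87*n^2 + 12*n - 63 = 12*n^3 + 126*n^2 + 258*n + 144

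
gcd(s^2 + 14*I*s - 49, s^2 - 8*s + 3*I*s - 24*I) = 1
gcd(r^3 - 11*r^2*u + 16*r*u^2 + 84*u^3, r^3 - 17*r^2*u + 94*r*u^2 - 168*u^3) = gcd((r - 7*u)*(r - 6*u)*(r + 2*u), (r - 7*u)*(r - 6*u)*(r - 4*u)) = r^2 - 13*r*u + 42*u^2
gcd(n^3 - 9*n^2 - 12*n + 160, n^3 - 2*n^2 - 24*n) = n + 4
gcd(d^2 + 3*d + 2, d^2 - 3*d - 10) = d + 2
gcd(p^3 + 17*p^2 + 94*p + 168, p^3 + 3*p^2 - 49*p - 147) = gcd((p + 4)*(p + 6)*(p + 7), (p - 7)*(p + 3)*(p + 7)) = p + 7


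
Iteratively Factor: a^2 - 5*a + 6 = (a - 3)*(a - 2)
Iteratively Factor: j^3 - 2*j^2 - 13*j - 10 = (j + 2)*(j^2 - 4*j - 5) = (j - 5)*(j + 2)*(j + 1)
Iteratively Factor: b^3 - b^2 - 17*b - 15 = (b + 1)*(b^2 - 2*b - 15) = (b + 1)*(b + 3)*(b - 5)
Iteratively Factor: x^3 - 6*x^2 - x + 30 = (x + 2)*(x^2 - 8*x + 15) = (x - 5)*(x + 2)*(x - 3)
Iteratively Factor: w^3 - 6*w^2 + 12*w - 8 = (w - 2)*(w^2 - 4*w + 4) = (w - 2)^2*(w - 2)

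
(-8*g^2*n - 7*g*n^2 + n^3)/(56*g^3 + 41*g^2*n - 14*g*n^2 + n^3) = -n/(7*g - n)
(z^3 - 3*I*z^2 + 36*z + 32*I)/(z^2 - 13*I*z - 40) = (z^2 + 5*I*z - 4)/(z - 5*I)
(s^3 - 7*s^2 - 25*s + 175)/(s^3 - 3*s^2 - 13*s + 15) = (s^2 - 2*s - 35)/(s^2 + 2*s - 3)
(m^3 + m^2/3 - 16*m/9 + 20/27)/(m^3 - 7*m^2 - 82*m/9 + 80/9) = (m - 2/3)/(m - 8)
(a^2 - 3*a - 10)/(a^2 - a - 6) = (a - 5)/(a - 3)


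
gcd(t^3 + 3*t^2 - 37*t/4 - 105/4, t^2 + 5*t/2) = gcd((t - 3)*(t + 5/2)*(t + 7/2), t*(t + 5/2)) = t + 5/2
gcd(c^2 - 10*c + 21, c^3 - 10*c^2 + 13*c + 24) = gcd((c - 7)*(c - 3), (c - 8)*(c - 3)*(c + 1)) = c - 3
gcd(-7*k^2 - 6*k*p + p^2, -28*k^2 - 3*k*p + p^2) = -7*k + p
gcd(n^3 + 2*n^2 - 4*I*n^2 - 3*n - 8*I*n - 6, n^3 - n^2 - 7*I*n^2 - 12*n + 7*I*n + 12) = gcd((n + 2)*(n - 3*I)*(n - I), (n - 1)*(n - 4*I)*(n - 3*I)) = n - 3*I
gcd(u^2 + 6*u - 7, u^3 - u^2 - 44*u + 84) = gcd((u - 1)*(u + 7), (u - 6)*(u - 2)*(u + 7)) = u + 7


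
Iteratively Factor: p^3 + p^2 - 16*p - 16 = (p + 4)*(p^2 - 3*p - 4) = (p + 1)*(p + 4)*(p - 4)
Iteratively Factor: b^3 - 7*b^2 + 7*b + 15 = (b - 5)*(b^2 - 2*b - 3) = (b - 5)*(b - 3)*(b + 1)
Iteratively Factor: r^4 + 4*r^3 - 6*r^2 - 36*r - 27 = (r + 1)*(r^3 + 3*r^2 - 9*r - 27) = (r + 1)*(r + 3)*(r^2 - 9) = (r + 1)*(r + 3)^2*(r - 3)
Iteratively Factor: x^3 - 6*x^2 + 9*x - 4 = (x - 4)*(x^2 - 2*x + 1) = (x - 4)*(x - 1)*(x - 1)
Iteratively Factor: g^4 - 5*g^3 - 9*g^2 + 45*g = (g - 5)*(g^3 - 9*g) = (g - 5)*(g - 3)*(g^2 + 3*g) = (g - 5)*(g - 3)*(g + 3)*(g)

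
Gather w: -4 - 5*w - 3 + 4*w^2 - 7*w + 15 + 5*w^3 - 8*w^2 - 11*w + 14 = 5*w^3 - 4*w^2 - 23*w + 22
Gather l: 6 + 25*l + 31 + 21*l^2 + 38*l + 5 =21*l^2 + 63*l + 42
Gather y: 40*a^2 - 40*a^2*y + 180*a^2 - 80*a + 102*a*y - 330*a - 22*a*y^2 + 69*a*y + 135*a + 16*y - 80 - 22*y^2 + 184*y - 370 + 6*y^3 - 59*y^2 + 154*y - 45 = 220*a^2 - 275*a + 6*y^3 + y^2*(-22*a - 81) + y*(-40*a^2 + 171*a + 354) - 495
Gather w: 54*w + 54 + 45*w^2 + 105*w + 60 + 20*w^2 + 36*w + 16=65*w^2 + 195*w + 130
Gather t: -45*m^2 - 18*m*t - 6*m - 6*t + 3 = -45*m^2 - 6*m + t*(-18*m - 6) + 3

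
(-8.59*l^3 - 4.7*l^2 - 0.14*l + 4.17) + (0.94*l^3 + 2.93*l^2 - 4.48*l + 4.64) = -7.65*l^3 - 1.77*l^2 - 4.62*l + 8.81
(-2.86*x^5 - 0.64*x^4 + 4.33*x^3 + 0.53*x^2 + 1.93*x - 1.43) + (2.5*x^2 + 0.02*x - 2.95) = -2.86*x^5 - 0.64*x^4 + 4.33*x^3 + 3.03*x^2 + 1.95*x - 4.38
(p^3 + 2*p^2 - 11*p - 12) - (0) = p^3 + 2*p^2 - 11*p - 12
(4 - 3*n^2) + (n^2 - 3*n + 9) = -2*n^2 - 3*n + 13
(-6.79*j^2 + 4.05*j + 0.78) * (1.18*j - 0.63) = -8.0122*j^3 + 9.0567*j^2 - 1.6311*j - 0.4914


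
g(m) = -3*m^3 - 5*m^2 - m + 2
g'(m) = -9*m^2 - 10*m - 1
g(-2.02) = 8.35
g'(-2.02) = -17.52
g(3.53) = -195.80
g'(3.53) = -148.45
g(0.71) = -2.30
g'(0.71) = -12.64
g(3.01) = -128.12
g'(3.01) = -112.64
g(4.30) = -333.27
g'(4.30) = -210.41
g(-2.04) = 8.70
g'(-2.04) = -18.05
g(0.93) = -5.67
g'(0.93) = -18.08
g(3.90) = -255.91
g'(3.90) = -176.89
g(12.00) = -5914.00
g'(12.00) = -1417.00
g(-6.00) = 476.00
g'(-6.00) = -265.00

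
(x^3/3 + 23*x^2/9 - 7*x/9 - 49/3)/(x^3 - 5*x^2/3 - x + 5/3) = (3*x^3 + 23*x^2 - 7*x - 147)/(3*(3*x^3 - 5*x^2 - 3*x + 5))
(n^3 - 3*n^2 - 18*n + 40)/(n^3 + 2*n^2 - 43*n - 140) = (n^2 - 7*n + 10)/(n^2 - 2*n - 35)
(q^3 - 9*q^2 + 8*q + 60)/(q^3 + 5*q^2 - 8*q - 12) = (q^3 - 9*q^2 + 8*q + 60)/(q^3 + 5*q^2 - 8*q - 12)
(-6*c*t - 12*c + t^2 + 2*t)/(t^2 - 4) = (-6*c + t)/(t - 2)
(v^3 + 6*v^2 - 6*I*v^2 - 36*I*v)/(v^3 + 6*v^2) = (v - 6*I)/v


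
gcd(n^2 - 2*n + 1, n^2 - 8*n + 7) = n - 1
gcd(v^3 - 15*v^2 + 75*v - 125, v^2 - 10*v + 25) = v^2 - 10*v + 25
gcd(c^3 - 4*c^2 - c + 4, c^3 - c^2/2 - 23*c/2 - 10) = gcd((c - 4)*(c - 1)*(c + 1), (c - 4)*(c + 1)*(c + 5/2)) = c^2 - 3*c - 4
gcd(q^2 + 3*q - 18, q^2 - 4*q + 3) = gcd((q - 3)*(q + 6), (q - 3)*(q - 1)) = q - 3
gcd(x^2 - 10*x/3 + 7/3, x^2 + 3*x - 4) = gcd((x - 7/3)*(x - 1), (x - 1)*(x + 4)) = x - 1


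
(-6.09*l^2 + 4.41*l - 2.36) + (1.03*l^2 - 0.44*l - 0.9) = -5.06*l^2 + 3.97*l - 3.26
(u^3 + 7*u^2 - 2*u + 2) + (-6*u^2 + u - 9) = u^3 + u^2 - u - 7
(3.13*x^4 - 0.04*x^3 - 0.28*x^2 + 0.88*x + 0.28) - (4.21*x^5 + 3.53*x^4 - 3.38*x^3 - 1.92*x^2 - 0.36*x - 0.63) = -4.21*x^5 - 0.4*x^4 + 3.34*x^3 + 1.64*x^2 + 1.24*x + 0.91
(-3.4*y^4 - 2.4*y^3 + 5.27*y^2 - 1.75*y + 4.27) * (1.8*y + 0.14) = -6.12*y^5 - 4.796*y^4 + 9.15*y^3 - 2.4122*y^2 + 7.441*y + 0.5978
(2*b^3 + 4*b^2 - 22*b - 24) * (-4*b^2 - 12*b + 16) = -8*b^5 - 40*b^4 + 72*b^3 + 424*b^2 - 64*b - 384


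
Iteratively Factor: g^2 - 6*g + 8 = (g - 4)*(g - 2)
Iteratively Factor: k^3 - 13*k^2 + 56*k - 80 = (k - 4)*(k^2 - 9*k + 20) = (k - 4)^2*(k - 5)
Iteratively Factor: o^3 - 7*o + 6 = (o + 3)*(o^2 - 3*o + 2) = (o - 2)*(o + 3)*(o - 1)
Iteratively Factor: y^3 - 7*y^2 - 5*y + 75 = (y - 5)*(y^2 - 2*y - 15) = (y - 5)^2*(y + 3)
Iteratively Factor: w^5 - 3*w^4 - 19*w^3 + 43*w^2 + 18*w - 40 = (w + 4)*(w^4 - 7*w^3 + 9*w^2 + 7*w - 10) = (w - 5)*(w + 4)*(w^3 - 2*w^2 - w + 2) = (w - 5)*(w + 1)*(w + 4)*(w^2 - 3*w + 2) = (w - 5)*(w - 1)*(w + 1)*(w + 4)*(w - 2)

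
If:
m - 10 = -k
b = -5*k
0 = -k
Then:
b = 0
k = 0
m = 10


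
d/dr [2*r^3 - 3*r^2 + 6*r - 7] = 6*r^2 - 6*r + 6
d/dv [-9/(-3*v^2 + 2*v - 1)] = 18*(1 - 3*v)/(3*v^2 - 2*v + 1)^2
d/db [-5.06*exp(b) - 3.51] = -5.06*exp(b)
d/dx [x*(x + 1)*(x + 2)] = 3*x^2 + 6*x + 2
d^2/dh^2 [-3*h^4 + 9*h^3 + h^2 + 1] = -36*h^2 + 54*h + 2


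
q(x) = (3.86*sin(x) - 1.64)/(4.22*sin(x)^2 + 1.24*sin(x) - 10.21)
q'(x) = (-8.44*sin(x)*cos(x) - 1.24*cos(x))*(3.86*sin(x) - 1.64)/(4.22*sin(x)^2 + 1.24*sin(x) - 10.21)^2 + 3.86*cos(x)/(4.22*sin(x)^2 + 1.24*sin(x) - 10.21) = (-16.2892*sin(x)^2 + 13.8416*sin(x) - 37.377)*cos(x)/(17.8084*sin(x)^4 + 10.4656*sin(x)^3 - 84.6348*sin(x)^2 - 25.3208*sin(x) + 104.2441)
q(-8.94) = 0.35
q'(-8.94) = 0.43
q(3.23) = 0.19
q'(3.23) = 0.36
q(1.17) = -0.35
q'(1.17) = -0.50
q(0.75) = -0.13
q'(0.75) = -0.47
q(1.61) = -0.47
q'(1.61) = 0.07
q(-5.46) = -0.17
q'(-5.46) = -0.49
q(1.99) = -0.34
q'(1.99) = 0.51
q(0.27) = 0.06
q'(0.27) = -0.37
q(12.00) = 0.38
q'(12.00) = -0.45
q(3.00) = 0.11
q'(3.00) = 0.36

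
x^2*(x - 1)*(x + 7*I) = x^4 - x^3 + 7*I*x^3 - 7*I*x^2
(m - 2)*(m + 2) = m^2 - 4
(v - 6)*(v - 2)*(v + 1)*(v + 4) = v^4 - 3*v^3 - 24*v^2 + 28*v + 48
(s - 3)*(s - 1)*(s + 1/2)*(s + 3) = s^4 - s^3/2 - 19*s^2/2 + 9*s/2 + 9/2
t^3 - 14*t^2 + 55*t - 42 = (t - 7)*(t - 6)*(t - 1)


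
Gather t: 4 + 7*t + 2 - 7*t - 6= 0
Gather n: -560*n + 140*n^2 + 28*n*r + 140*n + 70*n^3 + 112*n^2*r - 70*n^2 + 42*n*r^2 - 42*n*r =70*n^3 + n^2*(112*r + 70) + n*(42*r^2 - 14*r - 420)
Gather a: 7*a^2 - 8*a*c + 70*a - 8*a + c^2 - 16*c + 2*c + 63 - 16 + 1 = 7*a^2 + a*(62 - 8*c) + c^2 - 14*c + 48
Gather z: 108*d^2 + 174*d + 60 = 108*d^2 + 174*d + 60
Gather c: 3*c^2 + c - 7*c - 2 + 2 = 3*c^2 - 6*c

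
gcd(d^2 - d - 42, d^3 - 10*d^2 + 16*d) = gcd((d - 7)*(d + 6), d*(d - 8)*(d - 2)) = 1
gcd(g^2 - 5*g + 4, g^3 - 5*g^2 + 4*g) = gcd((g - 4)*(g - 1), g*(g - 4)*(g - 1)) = g^2 - 5*g + 4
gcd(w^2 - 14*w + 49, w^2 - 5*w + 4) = 1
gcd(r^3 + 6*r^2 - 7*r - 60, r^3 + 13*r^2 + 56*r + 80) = r^2 + 9*r + 20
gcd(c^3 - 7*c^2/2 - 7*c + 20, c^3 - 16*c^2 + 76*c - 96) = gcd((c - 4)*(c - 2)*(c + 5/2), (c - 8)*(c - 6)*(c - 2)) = c - 2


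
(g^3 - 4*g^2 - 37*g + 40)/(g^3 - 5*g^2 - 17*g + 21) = (g^2 - 3*g - 40)/(g^2 - 4*g - 21)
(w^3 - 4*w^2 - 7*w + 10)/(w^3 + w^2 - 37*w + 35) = (w + 2)/(w + 7)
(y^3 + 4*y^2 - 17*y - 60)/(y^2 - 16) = (y^2 + 8*y + 15)/(y + 4)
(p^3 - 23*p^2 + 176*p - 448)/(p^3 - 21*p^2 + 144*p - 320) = (p - 7)/(p - 5)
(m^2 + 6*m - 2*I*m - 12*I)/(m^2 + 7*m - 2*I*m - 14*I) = (m + 6)/(m + 7)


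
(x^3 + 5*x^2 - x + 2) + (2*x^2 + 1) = x^3 + 7*x^2 - x + 3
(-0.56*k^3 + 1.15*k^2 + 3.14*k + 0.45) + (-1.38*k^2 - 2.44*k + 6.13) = -0.56*k^3 - 0.23*k^2 + 0.7*k + 6.58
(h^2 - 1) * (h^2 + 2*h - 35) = h^4 + 2*h^3 - 36*h^2 - 2*h + 35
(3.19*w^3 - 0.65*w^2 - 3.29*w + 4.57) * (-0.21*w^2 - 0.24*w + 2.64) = -0.6699*w^5 - 0.6291*w^4 + 9.2685*w^3 - 1.8861*w^2 - 9.7824*w + 12.0648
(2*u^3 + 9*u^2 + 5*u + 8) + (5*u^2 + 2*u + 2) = 2*u^3 + 14*u^2 + 7*u + 10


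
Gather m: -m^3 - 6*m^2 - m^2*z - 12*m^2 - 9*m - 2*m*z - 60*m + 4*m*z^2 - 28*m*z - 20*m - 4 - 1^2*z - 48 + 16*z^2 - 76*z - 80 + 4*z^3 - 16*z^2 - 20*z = -m^3 + m^2*(-z - 18) + m*(4*z^2 - 30*z - 89) + 4*z^3 - 97*z - 132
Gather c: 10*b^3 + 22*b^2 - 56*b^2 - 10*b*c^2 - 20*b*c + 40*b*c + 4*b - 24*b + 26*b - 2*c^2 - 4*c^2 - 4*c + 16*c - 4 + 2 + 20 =10*b^3 - 34*b^2 + 6*b + c^2*(-10*b - 6) + c*(20*b + 12) + 18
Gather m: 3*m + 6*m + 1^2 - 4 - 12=9*m - 15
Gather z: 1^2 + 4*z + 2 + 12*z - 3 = 16*z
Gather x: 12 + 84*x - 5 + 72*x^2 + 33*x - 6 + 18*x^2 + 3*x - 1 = 90*x^2 + 120*x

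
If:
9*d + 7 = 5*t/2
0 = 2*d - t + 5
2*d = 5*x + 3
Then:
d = 11/8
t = 31/4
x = -1/20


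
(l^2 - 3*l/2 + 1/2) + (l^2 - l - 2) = 2*l^2 - 5*l/2 - 3/2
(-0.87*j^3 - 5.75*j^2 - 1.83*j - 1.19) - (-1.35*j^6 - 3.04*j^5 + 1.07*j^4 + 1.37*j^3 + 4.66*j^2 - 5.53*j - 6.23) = 1.35*j^6 + 3.04*j^5 - 1.07*j^4 - 2.24*j^3 - 10.41*j^2 + 3.7*j + 5.04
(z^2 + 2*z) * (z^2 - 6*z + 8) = z^4 - 4*z^3 - 4*z^2 + 16*z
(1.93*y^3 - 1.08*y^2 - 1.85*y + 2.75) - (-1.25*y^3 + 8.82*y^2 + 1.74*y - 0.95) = 3.18*y^3 - 9.9*y^2 - 3.59*y + 3.7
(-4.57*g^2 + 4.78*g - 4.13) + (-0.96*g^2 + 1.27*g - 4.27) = -5.53*g^2 + 6.05*g - 8.4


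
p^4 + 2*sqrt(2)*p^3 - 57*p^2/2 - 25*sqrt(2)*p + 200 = (p - 5*sqrt(2)/2)*(p - 2*sqrt(2))*(p + 5*sqrt(2)/2)*(p + 4*sqrt(2))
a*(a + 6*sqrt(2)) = a^2 + 6*sqrt(2)*a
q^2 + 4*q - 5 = (q - 1)*(q + 5)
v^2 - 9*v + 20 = (v - 5)*(v - 4)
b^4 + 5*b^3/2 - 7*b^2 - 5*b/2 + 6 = (b - 3/2)*(b - 1)*(b + 1)*(b + 4)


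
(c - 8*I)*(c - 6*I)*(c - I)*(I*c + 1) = I*c^4 + 16*c^3 - 77*I*c^2 - 110*c + 48*I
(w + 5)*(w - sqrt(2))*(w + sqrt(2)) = w^3 + 5*w^2 - 2*w - 10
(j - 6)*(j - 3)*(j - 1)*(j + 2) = j^4 - 8*j^3 + 7*j^2 + 36*j - 36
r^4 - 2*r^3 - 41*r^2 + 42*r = r*(r - 7)*(r - 1)*(r + 6)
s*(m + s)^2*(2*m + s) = 2*m^3*s + 5*m^2*s^2 + 4*m*s^3 + s^4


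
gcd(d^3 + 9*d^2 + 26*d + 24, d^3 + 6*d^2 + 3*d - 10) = d + 2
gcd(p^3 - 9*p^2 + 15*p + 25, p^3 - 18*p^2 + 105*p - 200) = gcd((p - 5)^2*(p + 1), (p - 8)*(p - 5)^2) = p^2 - 10*p + 25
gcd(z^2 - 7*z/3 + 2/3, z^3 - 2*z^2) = z - 2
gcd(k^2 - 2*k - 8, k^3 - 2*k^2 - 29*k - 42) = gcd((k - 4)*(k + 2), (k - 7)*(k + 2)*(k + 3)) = k + 2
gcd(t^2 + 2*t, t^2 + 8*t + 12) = t + 2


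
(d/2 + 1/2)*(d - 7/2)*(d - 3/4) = d^3/2 - 13*d^2/8 - 13*d/16 + 21/16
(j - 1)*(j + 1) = j^2 - 1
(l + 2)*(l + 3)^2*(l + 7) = l^4 + 15*l^3 + 77*l^2 + 165*l + 126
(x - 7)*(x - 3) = x^2 - 10*x + 21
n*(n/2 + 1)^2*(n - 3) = n^4/4 + n^3/4 - 2*n^2 - 3*n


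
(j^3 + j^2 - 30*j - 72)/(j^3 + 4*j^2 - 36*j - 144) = (j + 3)/(j + 6)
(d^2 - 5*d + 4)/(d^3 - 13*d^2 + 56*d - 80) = (d - 1)/(d^2 - 9*d + 20)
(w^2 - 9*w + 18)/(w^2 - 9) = (w - 6)/(w + 3)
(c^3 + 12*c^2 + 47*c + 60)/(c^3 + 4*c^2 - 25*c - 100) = (c + 3)/(c - 5)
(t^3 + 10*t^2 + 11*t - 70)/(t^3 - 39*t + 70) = (t + 5)/(t - 5)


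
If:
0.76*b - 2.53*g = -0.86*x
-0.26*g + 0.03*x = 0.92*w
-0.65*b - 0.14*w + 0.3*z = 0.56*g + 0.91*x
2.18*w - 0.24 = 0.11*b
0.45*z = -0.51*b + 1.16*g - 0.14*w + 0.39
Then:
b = -1.99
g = 0.25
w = 0.01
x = 2.51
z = 3.77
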